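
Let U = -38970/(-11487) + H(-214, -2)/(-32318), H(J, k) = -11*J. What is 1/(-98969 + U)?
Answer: -5624801/556662257562 ≈ -1.0105e-5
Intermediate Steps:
U = 18672607/5624801 (U = -38970/(-11487) - 11*(-214)/(-32318) = -38970*(-1/11487) + 2354*(-1/32318) = 12990/3829 - 107/1469 = 18672607/5624801 ≈ 3.3197)
1/(-98969 + U) = 1/(-98969 + 18672607/5624801) = 1/(-556662257562/5624801) = -5624801/556662257562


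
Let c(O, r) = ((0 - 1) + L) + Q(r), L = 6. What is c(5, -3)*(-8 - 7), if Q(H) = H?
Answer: -30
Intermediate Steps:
c(O, r) = 5 + r (c(O, r) = ((0 - 1) + 6) + r = (-1 + 6) + r = 5 + r)
c(5, -3)*(-8 - 7) = (5 - 3)*(-8 - 7) = 2*(-15) = -30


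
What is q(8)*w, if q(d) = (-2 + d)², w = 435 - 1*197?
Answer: 8568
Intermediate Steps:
w = 238 (w = 435 - 197 = 238)
q(8)*w = (-2 + 8)²*238 = 6²*238 = 36*238 = 8568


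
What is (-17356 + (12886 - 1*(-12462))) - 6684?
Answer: 1308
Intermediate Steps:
(-17356 + (12886 - 1*(-12462))) - 6684 = (-17356 + (12886 + 12462)) - 6684 = (-17356 + 25348) - 6684 = 7992 - 6684 = 1308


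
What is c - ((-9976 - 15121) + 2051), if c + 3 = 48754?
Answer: 71797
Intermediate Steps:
c = 48751 (c = -3 + 48754 = 48751)
c - ((-9976 - 15121) + 2051) = 48751 - ((-9976 - 15121) + 2051) = 48751 - (-25097 + 2051) = 48751 - 1*(-23046) = 48751 + 23046 = 71797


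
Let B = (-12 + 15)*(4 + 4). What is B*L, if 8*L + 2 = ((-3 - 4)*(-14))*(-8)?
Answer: -2358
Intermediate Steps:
B = 24 (B = 3*8 = 24)
L = -393/4 (L = -¼ + (((-3 - 4)*(-14))*(-8))/8 = -¼ + (-7*(-14)*(-8))/8 = -¼ + (98*(-8))/8 = -¼ + (⅛)*(-784) = -¼ - 98 = -393/4 ≈ -98.250)
B*L = 24*(-393/4) = -2358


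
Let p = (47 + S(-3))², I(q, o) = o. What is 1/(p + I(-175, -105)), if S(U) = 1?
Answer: 1/2199 ≈ 0.00045475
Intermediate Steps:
p = 2304 (p = (47 + 1)² = 48² = 2304)
1/(p + I(-175, -105)) = 1/(2304 - 105) = 1/2199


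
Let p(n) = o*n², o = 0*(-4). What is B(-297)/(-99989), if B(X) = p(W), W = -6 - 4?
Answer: 0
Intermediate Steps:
o = 0
W = -10
p(n) = 0 (p(n) = 0*n² = 0)
B(X) = 0
B(-297)/(-99989) = 0/(-99989) = 0*(-1/99989) = 0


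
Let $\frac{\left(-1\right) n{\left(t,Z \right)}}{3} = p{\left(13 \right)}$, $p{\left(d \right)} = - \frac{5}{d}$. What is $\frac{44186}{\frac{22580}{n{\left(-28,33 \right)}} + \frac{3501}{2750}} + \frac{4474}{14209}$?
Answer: $\frac{5902031578922}{2294149660127} \approx 2.5726$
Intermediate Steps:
$n{\left(t,Z \right)} = \frac{15}{13}$ ($n{\left(t,Z \right)} = - 3 \left(- \frac{5}{13}\right) = - 3 \left(\left(-5\right) \frac{1}{13}\right) = \left(-3\right) \left(- \frac{5}{13}\right) = \frac{15}{13}$)
$\frac{44186}{\frac{22580}{n{\left(-28,33 \right)}} + \frac{3501}{2750}} + \frac{4474}{14209} = \frac{44186}{\frac{22580}{\frac{15}{13}} + \frac{3501}{2750}} + \frac{4474}{14209} = \frac{44186}{22580 \cdot \frac{13}{15} + 3501 \cdot \frac{1}{2750}} + 4474 \cdot \frac{1}{14209} = \frac{44186}{\frac{58708}{3} + \frac{3501}{2750}} + \frac{4474}{14209} = \frac{44186}{\frac{161457503}{8250}} + \frac{4474}{14209} = 44186 \cdot \frac{8250}{161457503} + \frac{4474}{14209} = \frac{364534500}{161457503} + \frac{4474}{14209} = \frac{5902031578922}{2294149660127}$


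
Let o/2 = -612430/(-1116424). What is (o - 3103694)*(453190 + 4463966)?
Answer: -2129766085177801722/139553 ≈ -1.5261e+13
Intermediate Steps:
o = 306215/279106 (o = 2*(-612430/(-1116424)) = 2*(-612430*(-1/1116424)) = 2*(306215/558212) = 306215/279106 ≈ 1.0971)
(o - 3103694)*(453190 + 4463966) = (306215/279106 - 3103694)*(453190 + 4463966) = -866259311349/279106*4917156 = -2129766085177801722/139553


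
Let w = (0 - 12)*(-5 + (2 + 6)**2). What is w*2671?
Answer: -1891068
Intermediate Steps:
w = -708 (w = -12*(-5 + 8**2) = -12*(-5 + 64) = -12*59 = -708)
w*2671 = -708*2671 = -1891068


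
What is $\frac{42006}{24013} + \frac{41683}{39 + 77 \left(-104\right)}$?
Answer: $- \frac{666188065}{191359597} \approx -3.4813$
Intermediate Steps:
$\frac{42006}{24013} + \frac{41683}{39 + 77 \left(-104\right)} = 42006 \cdot \frac{1}{24013} + \frac{41683}{39 - 8008} = \frac{42006}{24013} + \frac{41683}{-7969} = \frac{42006}{24013} + 41683 \left(- \frac{1}{7969}\right) = \frac{42006}{24013} - \frac{41683}{7969} = - \frac{666188065}{191359597}$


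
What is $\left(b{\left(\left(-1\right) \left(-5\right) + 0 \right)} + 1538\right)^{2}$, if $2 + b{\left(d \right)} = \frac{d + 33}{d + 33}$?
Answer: $2362369$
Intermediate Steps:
$b{\left(d \right)} = -1$ ($b{\left(d \right)} = -2 + \frac{d + 33}{d + 33} = -2 + \frac{33 + d}{33 + d} = -2 + 1 = -1$)
$\left(b{\left(\left(-1\right) \left(-5\right) + 0 \right)} + 1538\right)^{2} = \left(-1 + 1538\right)^{2} = 1537^{2} = 2362369$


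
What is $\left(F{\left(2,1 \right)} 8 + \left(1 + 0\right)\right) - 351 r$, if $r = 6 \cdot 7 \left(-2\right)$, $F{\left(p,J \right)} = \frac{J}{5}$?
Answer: $\frac{147433}{5} \approx 29487.0$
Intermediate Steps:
$F{\left(p,J \right)} = \frac{J}{5}$ ($F{\left(p,J \right)} = J \frac{1}{5} = \frac{J}{5}$)
$r = -84$ ($r = 42 \left(-2\right) = -84$)
$\left(F{\left(2,1 \right)} 8 + \left(1 + 0\right)\right) - 351 r = \left(\frac{1}{5} \cdot 1 \cdot 8 + \left(1 + 0\right)\right) - -29484 = \left(\frac{1}{5} \cdot 8 + 1\right) + 29484 = \left(\frac{8}{5} + 1\right) + 29484 = \frac{13}{5} + 29484 = \frac{147433}{5}$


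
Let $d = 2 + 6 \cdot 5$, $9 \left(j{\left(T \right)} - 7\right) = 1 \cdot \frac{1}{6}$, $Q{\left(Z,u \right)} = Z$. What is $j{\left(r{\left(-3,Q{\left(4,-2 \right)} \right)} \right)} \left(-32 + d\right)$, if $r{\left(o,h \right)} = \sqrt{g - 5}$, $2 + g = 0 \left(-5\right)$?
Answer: $0$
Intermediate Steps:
$g = -2$ ($g = -2 + 0 \left(-5\right) = -2 + 0 = -2$)
$r{\left(o,h \right)} = i \sqrt{7}$ ($r{\left(o,h \right)} = \sqrt{-2 - 5} = \sqrt{-7} = i \sqrt{7}$)
$j{\left(T \right)} = \frac{379}{54}$ ($j{\left(T \right)} = 7 + \frac{1 \cdot \frac{1}{6}}{9} = 7 + \frac{1}{9} \cdot \frac{1}{6} = 7 + \frac{1}{54} = \frac{379}{54}$)
$d = 32$ ($d = 2 + 30 = 32$)
$j{\left(r{\left(-3,Q{\left(4,-2 \right)} \right)} \right)} \left(-32 + d\right) = \frac{379 \left(-32 + 32\right)}{54} = \frac{379}{54} \cdot 0 = 0$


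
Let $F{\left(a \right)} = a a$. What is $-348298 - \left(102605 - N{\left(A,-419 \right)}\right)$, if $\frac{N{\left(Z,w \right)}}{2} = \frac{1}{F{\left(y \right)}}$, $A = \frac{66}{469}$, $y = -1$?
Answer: $-450901$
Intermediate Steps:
$F{\left(a \right)} = a^{2}$
$A = \frac{66}{469}$ ($A = 66 \cdot \frac{1}{469} = \frac{66}{469} \approx 0.14072$)
$N{\left(Z,w \right)} = 2$ ($N{\left(Z,w \right)} = \frac{2}{\left(-1\right)^{2}} = \frac{2}{1} = 2 \cdot 1 = 2$)
$-348298 - \left(102605 - N{\left(A,-419 \right)}\right) = -348298 - \left(102605 - 2\right) = -348298 - 102603 = -450901$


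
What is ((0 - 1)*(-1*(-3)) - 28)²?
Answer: 961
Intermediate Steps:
((0 - 1)*(-1*(-3)) - 28)² = (-1*3 - 28)² = (-3 - 28)² = (-31)² = 961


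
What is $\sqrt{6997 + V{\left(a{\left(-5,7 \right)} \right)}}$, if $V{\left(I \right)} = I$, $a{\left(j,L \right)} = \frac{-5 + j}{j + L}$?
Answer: $4 \sqrt{437} \approx 83.618$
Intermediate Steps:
$a{\left(j,L \right)} = \frac{-5 + j}{L + j}$
$\sqrt{6997 + V{\left(a{\left(-5,7 \right)} \right)}} = \sqrt{6997 + \frac{-5 - 5}{7 - 5}} = \sqrt{6997 + \frac{1}{2} \left(-10\right)} = \sqrt{6997 - 5} = \sqrt{6992} = 4 \sqrt{437}$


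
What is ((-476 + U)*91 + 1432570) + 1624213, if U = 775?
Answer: 3083992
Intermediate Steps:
((-476 + U)*91 + 1432570) + 1624213 = ((-476 + 775)*91 + 1432570) + 1624213 = (299*91 + 1432570) + 1624213 = (27209 + 1432570) + 1624213 = 1459779 + 1624213 = 3083992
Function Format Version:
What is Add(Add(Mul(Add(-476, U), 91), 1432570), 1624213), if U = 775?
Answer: 3083992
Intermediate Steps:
Add(Add(Mul(Add(-476, U), 91), 1432570), 1624213) = Add(Add(Mul(Add(-476, 775), 91), 1432570), 1624213) = Add(Add(Mul(299, 91), 1432570), 1624213) = Add(Add(27209, 1432570), 1624213) = Add(1459779, 1624213) = 3083992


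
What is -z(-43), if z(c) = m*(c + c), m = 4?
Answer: 344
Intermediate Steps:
z(c) = 8*c (z(c) = 4*(c + c) = 4*(2*c) = 8*c)
-z(-43) = -8*(-43) = -1*(-344) = 344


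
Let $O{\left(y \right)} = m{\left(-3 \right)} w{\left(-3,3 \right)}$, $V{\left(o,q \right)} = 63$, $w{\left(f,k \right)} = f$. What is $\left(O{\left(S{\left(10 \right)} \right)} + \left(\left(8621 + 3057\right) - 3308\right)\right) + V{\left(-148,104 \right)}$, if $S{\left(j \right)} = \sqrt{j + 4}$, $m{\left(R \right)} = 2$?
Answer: $8427$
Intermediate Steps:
$S{\left(j \right)} = \sqrt{4 + j}$
$O{\left(y \right)} = -6$ ($O{\left(y \right)} = 2 \left(-3\right) = -6$)
$\left(O{\left(S{\left(10 \right)} \right)} + \left(\left(8621 + 3057\right) - 3308\right)\right) + V{\left(-148,104 \right)} = \left(-6 + \left(\left(8621 + 3057\right) - 3308\right)\right) + 63 = \left(-6 + \left(11678 - 3308\right)\right) + 63 = \left(-6 + 8370\right) + 63 = 8364 + 63 = 8427$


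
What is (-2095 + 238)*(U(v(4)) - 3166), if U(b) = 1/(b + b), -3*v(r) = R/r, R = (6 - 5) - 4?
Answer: 5875548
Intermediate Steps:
R = -3 (R = 1 - 4 = -3)
v(r) = 1/r (v(r) = -(-1)/r = 1/r)
U(b) = 1/(2*b)
(-2095 + 238)*(U(v(4)) - 3166) = (-2095 + 238)*(1/(2*(1/4)) - 3166) = -1857*(1/(2*(1/4)) - 3166) = -1857*((1/2)*4 - 3166) = -1857*(2 - 3166) = -1857*(-3164) = 5875548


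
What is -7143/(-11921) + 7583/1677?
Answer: 7875058/1537809 ≈ 5.1210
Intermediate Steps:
-7143/(-11921) + 7583/1677 = -7143*(-1/11921) + 7583*(1/1677) = 7143/11921 + 7583/1677 = 7875058/1537809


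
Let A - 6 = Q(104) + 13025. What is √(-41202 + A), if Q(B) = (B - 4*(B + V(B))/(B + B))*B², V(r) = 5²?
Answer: √1069861 ≈ 1034.3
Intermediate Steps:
V(r) = 25
Q(B) = B²*(B - 2*(25 + B)/B) (Q(B) = (B - 4*(B + 25)/(B + B))*B² = (B - 4*(25 + B)/(2*B))*B² = (B - 4*(25 + B)*1/(2*B))*B² = (B - 2*(25 + B)/B)*B² = B²*(B - 2*(25 + B)/B))
A = 1111063 (A = 6 + (104*(-50 + 104² - 2*104) + 13025) = 6 + (104*(-50 + 10816 - 208) + 13025) = 6 + (104*10558 + 13025) = 6 + (1098032 + 13025) = 6 + 1111057 = 1111063)
√(-41202 + A) = √(-41202 + 1111063) = √1069861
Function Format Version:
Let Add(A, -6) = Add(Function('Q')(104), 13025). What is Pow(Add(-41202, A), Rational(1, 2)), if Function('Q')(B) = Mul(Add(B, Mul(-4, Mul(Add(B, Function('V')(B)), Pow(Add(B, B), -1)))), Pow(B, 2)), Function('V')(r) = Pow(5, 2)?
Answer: Pow(1069861, Rational(1, 2)) ≈ 1034.3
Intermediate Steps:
Function('V')(r) = 25
Function('Q')(B) = Mul(Pow(B, 2), Add(B, Mul(-2, Pow(B, -1), Add(25, B)))) (Function('Q')(B) = Mul(Add(B, Mul(-4, Mul(Add(B, 25), Pow(Add(B, B), -1)))), Pow(B, 2)) = Mul(Add(B, Mul(-4, Mul(Add(25, B), Pow(Mul(2, B), -1)))), Pow(B, 2)) = Mul(Add(B, Mul(-4, Mul(Add(25, B), Mul(Rational(1, 2), Pow(B, -1))))), Pow(B, 2)) = Mul(Add(B, Mul(-4, Mul(Rational(1, 2), Pow(B, -1), Add(25, B)))), Pow(B, 2)) = Mul(Add(B, Mul(-2, Pow(B, -1), Add(25, B))), Pow(B, 2)) = Mul(Pow(B, 2), Add(B, Mul(-2, Pow(B, -1), Add(25, B)))))
A = 1111063 (A = Add(6, Add(Mul(104, Add(-50, Pow(104, 2), Mul(-2, 104))), 13025)) = Add(6, Add(Mul(104, Add(-50, 10816, -208)), 13025)) = Add(6, Add(Mul(104, 10558), 13025)) = Add(6, Add(1098032, 13025)) = Add(6, 1111057) = 1111063)
Pow(Add(-41202, A), Rational(1, 2)) = Pow(Add(-41202, 1111063), Rational(1, 2)) = Pow(1069861, Rational(1, 2))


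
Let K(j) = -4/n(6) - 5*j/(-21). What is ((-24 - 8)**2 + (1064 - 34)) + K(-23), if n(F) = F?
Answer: 14335/7 ≈ 2047.9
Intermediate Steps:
K(j) = -2/3 + 5*j/21 (K(j) = -4/6 - 5*j/(-21) = -4*1/6 - 5*j*(-1/21) = -2/3 + 5*j/21)
((-24 - 8)**2 + (1064 - 34)) + K(-23) = ((-24 - 8)**2 + (1064 - 34)) + (-2/3 + (5/21)*(-23)) = ((-32)**2 + 1030) + (-2/3 - 115/21) = (1024 + 1030) - 43/7 = 2054 - 43/7 = 14335/7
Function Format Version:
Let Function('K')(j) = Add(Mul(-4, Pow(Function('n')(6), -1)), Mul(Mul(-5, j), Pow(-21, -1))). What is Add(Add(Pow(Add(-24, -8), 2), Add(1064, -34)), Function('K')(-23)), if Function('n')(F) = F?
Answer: Rational(14335, 7) ≈ 2047.9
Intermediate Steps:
Function('K')(j) = Add(Rational(-2, 3), Mul(Rational(5, 21), j)) (Function('K')(j) = Add(Mul(-4, Pow(6, -1)), Mul(Mul(-5, j), Pow(-21, -1))) = Add(Mul(-4, Rational(1, 6)), Mul(Mul(-5, j), Rational(-1, 21))) = Add(Rational(-2, 3), Mul(Rational(5, 21), j)))
Add(Add(Pow(Add(-24, -8), 2), Add(1064, -34)), Function('K')(-23)) = Add(Add(Pow(Add(-24, -8), 2), Add(1064, -34)), Add(Rational(-2, 3), Mul(Rational(5, 21), -23))) = Add(Add(Pow(-32, 2), 1030), Add(Rational(-2, 3), Rational(-115, 21))) = Add(Add(1024, 1030), Rational(-43, 7)) = Add(2054, Rational(-43, 7)) = Rational(14335, 7)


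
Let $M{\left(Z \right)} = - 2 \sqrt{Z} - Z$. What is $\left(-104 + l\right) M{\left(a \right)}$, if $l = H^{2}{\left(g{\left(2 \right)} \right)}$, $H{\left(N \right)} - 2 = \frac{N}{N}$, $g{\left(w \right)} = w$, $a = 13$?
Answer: $1235 + 190 \sqrt{13} \approx 1920.1$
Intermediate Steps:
$H{\left(N \right)} = 3$ ($H{\left(N \right)} = 2 + \frac{N}{N} = 2 + 1 = 3$)
$M{\left(Z \right)} = - Z - 2 \sqrt{Z}$
$l = 9$ ($l = 3^{2} = 9$)
$\left(-104 + l\right) M{\left(a \right)} = \left(-104 + 9\right) \left(\left(-1\right) 13 - 2 \sqrt{13}\right) = - 95 \left(-13 - 2 \sqrt{13}\right) = 1235 + 190 \sqrt{13}$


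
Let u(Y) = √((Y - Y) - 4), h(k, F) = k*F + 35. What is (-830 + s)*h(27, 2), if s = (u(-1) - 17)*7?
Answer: -84461 + 1246*I ≈ -84461.0 + 1246.0*I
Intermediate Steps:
h(k, F) = 35 + F*k (h(k, F) = F*k + 35 = 35 + F*k)
u(Y) = 2*I (u(Y) = √(0 - 4) = √(-4) = 2*I)
s = -119 + 14*I (s = (2*I - 17)*7 = (-17 + 2*I)*7 = -119 + 14*I ≈ -119.0 + 14.0*I)
(-830 + s)*h(27, 2) = (-830 + (-119 + 14*I))*(35 + 2*27) = (-949 + 14*I)*(35 + 54) = (-949 + 14*I)*89 = -84461 + 1246*I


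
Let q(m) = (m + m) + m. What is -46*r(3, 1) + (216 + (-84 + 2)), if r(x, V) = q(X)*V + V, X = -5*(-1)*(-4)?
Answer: 2848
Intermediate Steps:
X = -20 (X = 5*(-4) = -20)
q(m) = 3*m (q(m) = 2*m + m = 3*m)
r(x, V) = -59*V (r(x, V) = (3*(-20))*V + V = -60*V + V = -59*V)
-46*r(3, 1) + (216 + (-84 + 2)) = -(-2714) + (216 + (-84 + 2)) = -46*(-59) + (216 - 82) = 2714 + 134 = 2848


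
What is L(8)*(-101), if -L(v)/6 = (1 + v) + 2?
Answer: 6666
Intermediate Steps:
L(v) = -18 - 6*v (L(v) = -6*((1 + v) + 2) = -6*(3 + v) = -18 - 6*v)
L(8)*(-101) = (-18 - 6*8)*(-101) = (-18 - 48)*(-101) = -66*(-101) = 6666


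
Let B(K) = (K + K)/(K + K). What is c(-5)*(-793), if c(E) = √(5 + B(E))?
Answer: -793*√6 ≈ -1942.4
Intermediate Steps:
B(K) = 1 (B(K) = (2*K)/((2*K)) = (2*K)*(1/(2*K)) = 1)
c(E) = √6 (c(E) = √(5 + 1) = √6)
c(-5)*(-793) = √6*(-793) = -793*√6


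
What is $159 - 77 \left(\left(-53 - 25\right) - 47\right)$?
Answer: $9784$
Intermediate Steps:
$159 - 77 \left(\left(-53 - 25\right) - 47\right) = 159 - 77 \left(-78 - 47\right) = 159 - -9625 = 159 + 9625 = 9784$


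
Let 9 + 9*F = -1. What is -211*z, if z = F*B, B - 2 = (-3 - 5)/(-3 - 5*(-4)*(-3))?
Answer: 282740/567 ≈ 498.66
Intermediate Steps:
F = -10/9 (F = -1 + (1/9)*(-1) = -1 - 1/9 = -10/9 ≈ -1.1111)
B = 134/63 (B = 2 + (-3 - 5)/(-3 - 5*(-4)*(-3)) = 2 - 8/(-3 + 20*(-3)) = 2 - 8/(-3 - 60) = 2 - 8/(-63) = 2 - 8*(-1/63) = 2 + 8/63 = 134/63 ≈ 2.1270)
z = -1340/567 (z = -10/9*134/63 = -1340/567 ≈ -2.3633)
-211*z = -211*(-1340/567) = 282740/567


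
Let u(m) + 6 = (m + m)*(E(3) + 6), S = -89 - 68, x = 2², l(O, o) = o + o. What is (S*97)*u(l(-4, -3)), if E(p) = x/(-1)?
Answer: 456870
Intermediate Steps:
l(O, o) = 2*o
x = 4
S = -157
E(p) = -4 (E(p) = 4/(-1) = 4*(-1) = -4)
u(m) = -6 + 4*m (u(m) = -6 + (m + m)*(-4 + 6) = -6 + (2*m)*2 = -6 + 4*m)
(S*97)*u(l(-4, -3)) = (-157*97)*(-6 + 4*(2*(-3))) = -15229*(-6 + 4*(-6)) = -15229*(-6 - 24) = -15229*(-30) = 456870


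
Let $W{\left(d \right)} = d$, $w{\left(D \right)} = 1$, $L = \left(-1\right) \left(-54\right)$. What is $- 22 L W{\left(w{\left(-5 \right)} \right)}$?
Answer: $-1188$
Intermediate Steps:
$L = 54$
$- 22 L W{\left(w{\left(-5 \right)} \right)} = \left(-22\right) 54 \cdot 1 = \left(-1188\right) 1 = -1188$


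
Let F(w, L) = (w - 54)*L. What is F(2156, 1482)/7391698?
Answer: 1557582/3695849 ≈ 0.42144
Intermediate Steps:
F(w, L) = L*(-54 + w) (F(w, L) = (-54 + w)*L = L*(-54 + w))
F(2156, 1482)/7391698 = (1482*(-54 + 2156))/7391698 = (1482*2102)*(1/7391698) = 3115164*(1/7391698) = 1557582/3695849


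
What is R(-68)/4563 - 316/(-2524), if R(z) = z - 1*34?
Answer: 98705/959751 ≈ 0.10284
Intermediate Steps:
R(z) = -34 + z (R(z) = z - 34 = -34 + z)
R(-68)/4563 - 316/(-2524) = (-34 - 68)/4563 - 316/(-2524) = -102*1/4563 - 316*(-1/2524) = -34/1521 + 79/631 = 98705/959751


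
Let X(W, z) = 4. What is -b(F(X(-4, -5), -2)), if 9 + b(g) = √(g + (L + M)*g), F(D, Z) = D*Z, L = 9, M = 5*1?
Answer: 9 - 2*I*√30 ≈ 9.0 - 10.954*I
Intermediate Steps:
M = 5
b(g) = -9 + √15*√g (b(g) = -9 + √(g + (9 + 5)*g) = -9 + √(g + 14*g) = -9 + √(15*g) = -9 + √15*√g)
-b(F(X(-4, -5), -2)) = -(-9 + √15*√(4*(-2))) = -(-9 + √15*√(-8)) = -(-9 + √15*(2*I*√2)) = -(-9 + 2*I*√30) = 9 - 2*I*√30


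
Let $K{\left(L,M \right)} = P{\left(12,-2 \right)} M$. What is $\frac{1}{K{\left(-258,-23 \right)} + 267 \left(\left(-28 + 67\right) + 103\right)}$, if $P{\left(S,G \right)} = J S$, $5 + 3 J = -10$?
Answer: $\frac{1}{39294} \approx 2.5449 \cdot 10^{-5}$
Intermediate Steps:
$J = -5$ ($J = - \frac{5}{3} + \frac{1}{3} \left(-10\right) = - \frac{5}{3} - \frac{10}{3} = -5$)
$P{\left(S,G \right)} = - 5 S$
$K{\left(L,M \right)} = - 60 M$ ($K{\left(L,M \right)} = \left(-5\right) 12 M = - 60 M$)
$\frac{1}{K{\left(-258,-23 \right)} + 267 \left(\left(-28 + 67\right) + 103\right)} = \frac{1}{\left(-60\right) \left(-23\right) + 267 \left(\left(-28 + 67\right) + 103\right)} = \frac{1}{1380 + 267 \left(39 + 103\right)} = \frac{1}{1380 + 267 \cdot 142} = \frac{1}{1380 + 37914} = \frac{1}{39294}$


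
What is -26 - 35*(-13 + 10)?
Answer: 79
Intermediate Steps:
-26 - 35*(-13 + 10) = -26 - 35*(-3) = -26 + 105 = 79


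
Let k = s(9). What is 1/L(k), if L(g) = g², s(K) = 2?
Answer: ¼ ≈ 0.25000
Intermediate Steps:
k = 2
1/L(k) = 1/(2²) = 1/4 = ¼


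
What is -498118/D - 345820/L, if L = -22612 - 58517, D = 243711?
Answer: 14622774266/6590676573 ≈ 2.2187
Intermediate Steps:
L = -81129
-498118/D - 345820/L = -498118/243711 - 345820/(-81129) = -498118*1/243711 - 345820*(-1/81129) = -498118/243711 + 345820/81129 = 14622774266/6590676573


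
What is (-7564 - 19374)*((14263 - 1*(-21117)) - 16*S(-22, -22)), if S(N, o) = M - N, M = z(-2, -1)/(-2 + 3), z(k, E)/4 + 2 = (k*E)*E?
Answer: -950480392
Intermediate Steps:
z(k, E) = -8 + 4*k*E**2 (z(k, E) = -8 + 4*((k*E)*E) = -8 + 4*((E*k)*E) = -8 + 4*(k*E**2) = -8 + 4*k*E**2)
M = -16 (M = (-8 + 4*(-2)*(-1)**2)/(-2 + 3) = (-8 + 4*(-2)*1)/1 = 1*(-8 - 8) = 1*(-16) = -16)
S(N, o) = -16 - N
(-7564 - 19374)*((14263 - 1*(-21117)) - 16*S(-22, -22)) = (-7564 - 19374)*((14263 - 1*(-21117)) - 16*(-16 - 1*(-22))) = -26938*((14263 + 21117) - 16*(-16 + 22)) = -26938*(35380 - 16*6) = -26938*(35380 - 96) = -26938*35284 = -950480392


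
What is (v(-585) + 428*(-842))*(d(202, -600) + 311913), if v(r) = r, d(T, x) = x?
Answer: -112371851793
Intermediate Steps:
(v(-585) + 428*(-842))*(d(202, -600) + 311913) = (-585 + 428*(-842))*(-600 + 311913) = (-585 - 360376)*311313 = -360961*311313 = -112371851793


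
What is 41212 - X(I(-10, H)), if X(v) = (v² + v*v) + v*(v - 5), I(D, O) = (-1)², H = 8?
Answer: 41214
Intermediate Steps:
I(D, O) = 1
X(v) = 2*v² + v*(-5 + v) (X(v) = (v² + v²) + v*(-5 + v) = 2*v² + v*(-5 + v))
41212 - X(I(-10, H)) = 41212 - (-5 + 3*1) = 41212 - (-5 + 3) = 41212 - (-2) = 41212 - 1*(-2) = 41212 + 2 = 41214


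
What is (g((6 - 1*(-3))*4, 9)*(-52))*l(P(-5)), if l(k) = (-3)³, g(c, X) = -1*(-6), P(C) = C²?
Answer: 8424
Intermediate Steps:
g(c, X) = 6
l(k) = -27
(g((6 - 1*(-3))*4, 9)*(-52))*l(P(-5)) = (6*(-52))*(-27) = -312*(-27) = 8424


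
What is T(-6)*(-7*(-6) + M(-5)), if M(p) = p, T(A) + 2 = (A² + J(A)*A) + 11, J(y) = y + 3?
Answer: 2331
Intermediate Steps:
J(y) = 3 + y
T(A) = 9 + A² + A*(3 + A) (T(A) = -2 + ((A² + (3 + A)*A) + 11) = -2 + ((A² + A*(3 + A)) + 11) = -2 + (11 + A² + A*(3 + A)) = 9 + A² + A*(3 + A))
T(-6)*(-7*(-6) + M(-5)) = (9 + (-6)² - 6*(3 - 6))*(-7*(-6) - 5) = (9 + 36 - 6*(-3))*(42 - 5) = (9 + 36 + 18)*37 = 63*37 = 2331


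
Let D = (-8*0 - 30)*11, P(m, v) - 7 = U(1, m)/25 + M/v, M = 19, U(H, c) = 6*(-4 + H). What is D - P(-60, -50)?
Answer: -3359/10 ≈ -335.90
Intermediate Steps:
U(H, c) = -24 + 6*H
P(m, v) = 157/25 + 19/v (P(m, v) = 7 + ((-24 + 6*1)/25 + 19/v) = 7 + ((-24 + 6)*(1/25) + 19/v) = 7 + (-18*1/25 + 19/v) = 7 + (-18/25 + 19/v) = 157/25 + 19/v)
D = -330 (D = (0 - 30)*11 = -30*11 = -330)
D - P(-60, -50) = -330 - (157/25 + 19/(-50)) = -330 - (157/25 + 19*(-1/50)) = -330 - (157/25 - 19/50) = -330 - 1*59/10 = -330 - 59/10 = -3359/10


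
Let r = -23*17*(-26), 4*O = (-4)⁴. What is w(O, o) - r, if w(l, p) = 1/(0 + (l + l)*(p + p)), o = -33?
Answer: -85882369/8448 ≈ -10166.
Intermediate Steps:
O = 64 (O = (¼)*(-4)⁴ = (¼)*256 = 64)
w(l, p) = 1/(4*l*p) (w(l, p) = 1/(0 + (2*l)*(2*p)) = 1/(0 + 4*l*p) = 1/(4*l*p))
r = 10166 (r = -391*(-26) = 10166)
w(O, o) - r = (¼)/(64*(-33)) - 1*10166 = (¼)*(1/64)*(-1/33) - 10166 = -1/8448 - 10166 = -85882369/8448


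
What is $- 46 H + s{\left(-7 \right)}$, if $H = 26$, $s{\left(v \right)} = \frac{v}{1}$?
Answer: $-1203$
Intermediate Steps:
$s{\left(v \right)} = v$ ($s{\left(v \right)} = v 1 = v$)
$- 46 H + s{\left(-7 \right)} = \left(-46\right) 26 - 7 = -1196 - 7 = -1203$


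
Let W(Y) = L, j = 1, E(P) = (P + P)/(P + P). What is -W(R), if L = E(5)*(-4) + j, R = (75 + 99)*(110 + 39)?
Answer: 3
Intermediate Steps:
E(P) = 1 (E(P) = (2*P)/((2*P)) = (2*P)*(1/(2*P)) = 1)
R = 25926 (R = 174*149 = 25926)
L = -3 (L = 1*(-4) + 1 = -4 + 1 = -3)
W(Y) = -3
-W(R) = -1*(-3) = 3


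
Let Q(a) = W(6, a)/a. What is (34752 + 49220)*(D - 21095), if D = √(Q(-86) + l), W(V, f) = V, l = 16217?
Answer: -1771389340 + 335888*√1874069/43 ≈ -1.7607e+9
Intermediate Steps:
Q(a) = 6/a
D = 4*√1874069/43 (D = √(6/(-86) + 16217) = √(6*(-1/86) + 16217) = √(-3/43 + 16217) = √(697328/43) = 4*√1874069/43 ≈ 127.35)
(34752 + 49220)*(D - 21095) = (34752 + 49220)*(4*√1874069/43 - 21095) = 83972*(-21095 + 4*√1874069/43) = -1771389340 + 335888*√1874069/43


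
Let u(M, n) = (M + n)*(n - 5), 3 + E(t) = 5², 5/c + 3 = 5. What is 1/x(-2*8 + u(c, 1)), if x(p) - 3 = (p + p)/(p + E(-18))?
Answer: 2/21 ≈ 0.095238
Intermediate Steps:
c = 5/2 (c = 5/(-3 + 5) = 5/2 ≈ 2.5000)
E(t) = 22 (E(t) = -3 + 5² = -3 + 25 = 22)
u(M, n) = (-5 + n)*(M + n) (u(M, n) = (M + n)*(-5 + n) = (-5 + n)*(M + n))
x(p) = 3 + 2*p/(22 + p) (x(p) = 3 + (p + p)/(p + 22) = 3 + (2*p)/(22 + p) = 3 + 2*p/(22 + p))
1/x(-2*8 + u(c, 1)) = 1/((66 + 5*(-2*8 + (1² - 5*5/2 - 5*1 + (5/2)*1)))/(22 + (-2*8 + (1² - 5*5/2 - 5*1 + (5/2)*1)))) = 1/((66 + 5*(-16 + (1 - 25/2 - 5 + 5/2)))/(22 + (-16 + (1 - 25/2 - 5 + 5/2)))) = 1/((66 + 5*(-16 - 14))/(22 + (-16 - 14))) = 1/((66 + 5*(-30))/(22 - 30)) = 1/((66 - 150)/(-8)) = 1/(-⅛*(-84)) = 1/(21/2) = 2/21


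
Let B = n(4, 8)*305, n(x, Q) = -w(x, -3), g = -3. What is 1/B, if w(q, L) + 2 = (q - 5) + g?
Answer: 1/1830 ≈ 0.00054645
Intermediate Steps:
w(q, L) = -10 + q (w(q, L) = -2 + ((q - 5) - 3) = -2 + ((-5 + q) - 3) = -2 + (-8 + q) = -10 + q)
n(x, Q) = 10 - x (n(x, Q) = -(-10 + x) = 10 - x)
B = 1830 (B = (10 - 1*4)*305 = (10 - 4)*305 = 6*305 = 1830)
1/B = 1/1830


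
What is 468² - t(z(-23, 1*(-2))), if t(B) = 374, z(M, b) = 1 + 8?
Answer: 218650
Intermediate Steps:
z(M, b) = 9
468² - t(z(-23, 1*(-2))) = 468² - 1*374 = 219024 - 374 = 218650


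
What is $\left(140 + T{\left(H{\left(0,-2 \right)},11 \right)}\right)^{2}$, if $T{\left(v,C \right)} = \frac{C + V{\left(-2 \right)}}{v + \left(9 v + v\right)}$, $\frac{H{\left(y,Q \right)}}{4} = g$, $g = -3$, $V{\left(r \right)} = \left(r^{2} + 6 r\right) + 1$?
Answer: $\frac{21335161}{1089} \approx 19592.0$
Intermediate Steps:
$V{\left(r \right)} = 1 + r^{2} + 6 r$
$H{\left(y,Q \right)} = -12$ ($H{\left(y,Q \right)} = 4 \left(-3\right) = -12$)
$T{\left(v,C \right)} = \frac{-7 + C}{11 v}$ ($T{\left(v,C \right)} = \frac{C + \left(1 + \left(-2\right)^{2} + 6 \left(-2\right)\right)}{v + \left(9 v + v\right)} = \frac{C + \left(1 + 4 - 12\right)}{v + 10 v} = \frac{C - 7}{11 v} = \left(-7 + C\right) \frac{1}{11 v} = \frac{-7 + C}{11 v}$)
$\left(140 + T{\left(H{\left(0,-2 \right)},11 \right)}\right)^{2} = \left(140 + \frac{-7 + 11}{11 \left(-12\right)}\right)^{2} = \left(140 + \frac{1}{11} \left(- \frac{1}{12}\right) 4\right)^{2} = \left(140 - \frac{1}{33}\right)^{2} = \left(\frac{4619}{33}\right)^{2} = \frac{21335161}{1089}$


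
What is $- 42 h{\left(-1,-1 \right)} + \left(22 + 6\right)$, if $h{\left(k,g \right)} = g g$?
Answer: $-14$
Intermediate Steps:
$h{\left(k,g \right)} = g^{2}$
$- 42 h{\left(-1,-1 \right)} + \left(22 + 6\right) = - 42 \left(-1\right)^{2} + \left(22 + 6\right) = \left(-42\right) 1 + 28 = -42 + 28 = -14$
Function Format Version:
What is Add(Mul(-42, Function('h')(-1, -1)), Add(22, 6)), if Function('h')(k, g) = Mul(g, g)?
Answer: -14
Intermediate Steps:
Function('h')(k, g) = Pow(g, 2)
Add(Mul(-42, Function('h')(-1, -1)), Add(22, 6)) = Add(Mul(-42, Pow(-1, 2)), Add(22, 6)) = Add(Mul(-42, 1), 28) = Add(-42, 28) = -14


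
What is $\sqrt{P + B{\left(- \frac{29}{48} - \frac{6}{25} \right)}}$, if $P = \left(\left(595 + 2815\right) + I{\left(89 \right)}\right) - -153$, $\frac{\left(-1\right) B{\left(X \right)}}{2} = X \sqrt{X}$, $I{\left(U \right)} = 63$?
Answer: $\frac{\sqrt{1305360000 + 10130 i \sqrt{3039}}}{600} \approx 60.216 + 0.01288 i$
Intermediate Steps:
$B{\left(X \right)} = - 2 X^{\frac{3}{2}}$ ($B{\left(X \right)} = - 2 X \sqrt{X} = - 2 X^{\frac{3}{2}}$)
$P = 3626$ ($P = \left(\left(595 + 2815\right) + 63\right) - -153 = \left(3410 + 63\right) + \left(-6058 + 6211\right) = 3473 + 153 = 3626$)
$\sqrt{P + B{\left(- \frac{29}{48} - \frac{6}{25} \right)}} = \sqrt{3626 - 2 \left(- \frac{29}{48} - \frac{6}{25}\right)^{\frac{3}{2}}} = \sqrt{3626 - 2 \left(- \frac{1013}{1200}\right)^{\frac{3}{2}}} = \sqrt{3626 - 2 \left(- \frac{1013 i \sqrt{3039}}{72000}\right)} = \sqrt{3626 + \frac{1013 i \sqrt{3039}}{36000}}$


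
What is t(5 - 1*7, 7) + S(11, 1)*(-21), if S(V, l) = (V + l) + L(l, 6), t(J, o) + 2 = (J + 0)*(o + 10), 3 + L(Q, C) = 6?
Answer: -351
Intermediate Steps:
L(Q, C) = 3 (L(Q, C) = -3 + 6 = 3)
t(J, o) = -2 + J*(10 + o) (t(J, o) = -2 + (J + 0)*(o + 10) = -2 + J*(10 + o))
S(V, l) = 3 + V + l (S(V, l) = (V + l) + 3 = 3 + V + l)
t(5 - 1*7, 7) + S(11, 1)*(-21) = (-2 + 10*(5 - 1*7) + (5 - 1*7)*7) + (3 + 11 + 1)*(-21) = (-2 + 10*(5 - 7) + (5 - 7)*7) + 15*(-21) = (-2 + 10*(-2) - 2*7) - 315 = (-2 - 20 - 14) - 315 = -36 - 315 = -351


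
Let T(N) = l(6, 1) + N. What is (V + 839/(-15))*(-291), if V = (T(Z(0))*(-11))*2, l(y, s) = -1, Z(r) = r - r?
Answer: 49373/5 ≈ 9874.6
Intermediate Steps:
Z(r) = 0
T(N) = -1 + N
V = 22 (V = ((-1 + 0)*(-11))*2 = -1*(-11)*2 = 11*2 = 22)
(V + 839/(-15))*(-291) = (22 + 839/(-15))*(-291) = (22 + 839*(-1/15))*(-291) = (22 - 839/15)*(-291) = -509/15*(-291) = 49373/5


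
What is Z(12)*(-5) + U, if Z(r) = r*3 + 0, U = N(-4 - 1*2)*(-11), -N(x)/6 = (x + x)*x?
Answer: 4572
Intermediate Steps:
N(x) = -12*x² (N(x) = -6*(x + x)*x = -6*2*x*x = -12*x²)
U = 4752 (U = -12*(-4 - 1*2)²*(-11) = -12*(-4 - 2)²*(-11) = -12*(-6)²*(-11) = -12*36*(-11) = -432*(-11) = 4752)
Z(r) = 3*r (Z(r) = 3*r + 0 = 3*r)
Z(12)*(-5) + U = (3*12)*(-5) + 4752 = 36*(-5) + 4752 = -180 + 4752 = 4572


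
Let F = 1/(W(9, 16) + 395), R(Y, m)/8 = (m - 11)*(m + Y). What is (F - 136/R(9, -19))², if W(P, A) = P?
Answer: 674041/229522500 ≈ 0.0029367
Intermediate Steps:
R(Y, m) = 8*(-11 + m)*(Y + m) (R(Y, m) = 8*((m - 11)*(m + Y)) = 8*((-11 + m)*(Y + m)) = 8*(-11 + m)*(Y + m))
F = 1/404 (F = 1/(9 + 395) = 1/404 ≈ 0.0024752)
(F - 136/R(9, -19))² = (1/404 - 136/(-88*9 - 88*(-19) + 8*(-19)² + 8*9*(-19)))² = (1/404 - 136/(-792 + 1672 + 8*361 - 1368))² = (1/404 - 136/(-792 + 1672 + 2888 - 1368))² = (1/404 - 136/2400)² = (1/404 - 136*1/2400)² = (1/404 - 17/300)² = (-821/15150)² = 674041/229522500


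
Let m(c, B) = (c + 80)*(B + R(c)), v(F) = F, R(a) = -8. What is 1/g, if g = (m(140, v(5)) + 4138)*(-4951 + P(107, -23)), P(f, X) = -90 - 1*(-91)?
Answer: -1/17216100 ≈ -5.8085e-8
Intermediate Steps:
P(f, X) = 1 (P(f, X) = -90 + 91 = 1)
m(c, B) = (-8 + B)*(80 + c) (m(c, B) = (c + 80)*(B - 8) = (80 + c)*(-8 + B) = (-8 + B)*(80 + c))
g = -17216100 (g = ((-640 - 8*140 + 80*5 + 5*140) + 4138)*(-4951 + 1) = ((-640 - 1120 + 400 + 700) + 4138)*(-4950) = (-660 + 4138)*(-4950) = 3478*(-4950) = -17216100)
1/g = 1/(-17216100) = -1/17216100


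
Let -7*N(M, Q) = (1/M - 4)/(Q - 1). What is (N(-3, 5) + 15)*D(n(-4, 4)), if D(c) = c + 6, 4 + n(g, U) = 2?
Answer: 1273/21 ≈ 60.619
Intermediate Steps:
n(g, U) = -2 (n(g, U) = -4 + 2 = -2)
N(M, Q) = -(-4 + 1/M)/(7*(-1 + Q)) (N(M, Q) = -(1/M - 4)/(7*(Q - 1)) = -(-4 + 1/M)/(7*(-1 + Q)))
D(c) = 6 + c
(N(-3, 5) + 15)*D(n(-4, 4)) = ((⅐)*(-1 + 4*(-3))/(-3*(-1 + 5)) + 15)*(6 - 2) = ((⅐)*(-⅓)*(-1 - 12)/4 + 15)*4 = ((⅐)*(-⅓)*(¼)*(-13) + 15)*4 = (13/84 + 15)*4 = (1273/84)*4 = 1273/21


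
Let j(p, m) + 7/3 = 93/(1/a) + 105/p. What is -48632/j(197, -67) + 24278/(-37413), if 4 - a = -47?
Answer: -1143334334078/104833059237 ≈ -10.906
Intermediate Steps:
a = 51 (a = 4 - 1*(-47) = 4 + 47 = 51)
j(p, m) = 14222/3 + 105/p (j(p, m) = -7/3 + (93/(1/51) + 105/p) = -7/3 + (93*51 + 105/p) = -7/3 + (4743 + 105/p) = 14222/3 + 105/p)
-48632/j(197, -67) + 24278/(-37413) = -48632/(14222/3 + 105/197) + 24278/(-37413) = -48632/(14222/3 + 105*(1/197)) + 24278*(-1/37413) = -48632/(14222/3 + 105/197) - 24278/37413 = -48632/2802049/591 - 24278/37413 = -48632*591/2802049 - 24278/37413 = -28741512/2802049 - 24278/37413 = -1143334334078/104833059237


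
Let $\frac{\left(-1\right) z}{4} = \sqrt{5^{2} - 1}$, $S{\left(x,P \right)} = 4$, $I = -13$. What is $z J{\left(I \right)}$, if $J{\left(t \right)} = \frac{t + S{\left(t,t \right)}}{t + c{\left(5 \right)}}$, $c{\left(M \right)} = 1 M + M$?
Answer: $- 24 \sqrt{6} \approx -58.788$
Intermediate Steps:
$c{\left(M \right)} = 2 M$ ($c{\left(M \right)} = M + M = 2 M$)
$z = - 8 \sqrt{6}$ ($z = - 4 \sqrt{5^{2} - 1} = - 4 \sqrt{25 - 1} = - 4 \sqrt{24} = - 4 \cdot 2 \sqrt{6} = - 8 \sqrt{6} \approx -19.596$)
$J{\left(t \right)} = \frac{4 + t}{10 + t}$ ($J{\left(t \right)} = \frac{t + 4}{t + 2 \cdot 5} = \frac{4 + t}{t + 10} = \frac{4 + t}{10 + t}$)
$z J{\left(I \right)} = - 8 \sqrt{6} \frac{4 - 13}{10 - 13} = - 8 \sqrt{6} \frac{1}{-3} \left(-9\right) = - 8 \sqrt{6} \left(\left(- \frac{1}{3}\right) \left(-9\right)\right) = - 8 \sqrt{6} \cdot 3 = - 24 \sqrt{6}$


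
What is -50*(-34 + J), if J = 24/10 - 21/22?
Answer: 17905/11 ≈ 1627.7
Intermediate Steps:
J = 159/110 (J = 24*(⅒) - 21*1/22 = 12/5 - 21/22 = 159/110 ≈ 1.4455)
-50*(-34 + J) = -50*(-34 + 159/110) = -50*(-3581/110) = 17905/11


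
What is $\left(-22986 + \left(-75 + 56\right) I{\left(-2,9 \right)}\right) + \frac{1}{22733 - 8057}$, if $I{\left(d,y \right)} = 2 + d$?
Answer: $- \frac{337342535}{14676} \approx -22986.0$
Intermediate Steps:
$\left(-22986 + \left(-75 + 56\right) I{\left(-2,9 \right)}\right) + \frac{1}{22733 - 8057} = \left(-22986 + \left(-75 + 56\right) \left(2 - 2\right)\right) + \frac{1}{22733 - 8057} = \left(-22986 - 0\right) + \frac{1}{14676} = \left(-22986 + 0\right) + \frac{1}{14676} = -22986 + \frac{1}{14676} = - \frac{337342535}{14676}$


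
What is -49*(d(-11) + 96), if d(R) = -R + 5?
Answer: -5488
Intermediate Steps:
d(R) = 5 - R
-49*(d(-11) + 96) = -49*((5 - 1*(-11)) + 96) = -49*((5 + 11) + 96) = -49*(16 + 96) = -49*112 = -5488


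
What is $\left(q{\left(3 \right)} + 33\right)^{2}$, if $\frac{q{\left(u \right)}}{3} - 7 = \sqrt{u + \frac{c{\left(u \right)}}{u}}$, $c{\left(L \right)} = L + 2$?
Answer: $\left(54 + \sqrt{42}\right)^{2} \approx 3657.9$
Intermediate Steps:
$c{\left(L \right)} = 2 + L$
$q{\left(u \right)} = 21 + 3 \sqrt{u + \frac{2 + u}{u}}$
$\left(q{\left(3 \right)} + 33\right)^{2} = \left(\left(21 + 3 \sqrt{1 + 3 + \frac{2}{3}}\right) + 33\right)^{2} = \left(\left(21 + 3 \sqrt{\frac{14}{3}}\right) + 33\right)^{2} = \left(\left(21 + 3 \frac{\sqrt{42}}{3}\right) + 33\right)^{2} = \left(\left(21 + \sqrt{42}\right) + 33\right)^{2} = \left(54 + \sqrt{42}\right)^{2}$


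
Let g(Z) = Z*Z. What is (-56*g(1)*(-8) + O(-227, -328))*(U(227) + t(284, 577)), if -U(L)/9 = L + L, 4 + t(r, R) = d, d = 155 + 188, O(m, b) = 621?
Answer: -4005543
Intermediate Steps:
g(Z) = Z²
d = 343
t(r, R) = 339 (t(r, R) = -4 + 343 = 339)
U(L) = -18*L (U(L) = -9*(L + L) = -18*L)
(-56*g(1)*(-8) + O(-227, -328))*(U(227) + t(284, 577)) = (-56*1²*(-8) + 621)*(-18*227 + 339) = (-56*1*(-8) + 621)*(-4086 + 339) = (-56*(-8) + 621)*(-3747) = (448 + 621)*(-3747) = 1069*(-3747) = -4005543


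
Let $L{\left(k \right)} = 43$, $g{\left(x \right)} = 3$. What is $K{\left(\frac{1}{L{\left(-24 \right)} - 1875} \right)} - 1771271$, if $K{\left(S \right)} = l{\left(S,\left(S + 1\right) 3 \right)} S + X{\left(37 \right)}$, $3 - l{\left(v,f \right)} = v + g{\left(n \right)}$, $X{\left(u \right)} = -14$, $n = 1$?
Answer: $- \frac{5944829227841}{3356224} \approx -1.7713 \cdot 10^{6}$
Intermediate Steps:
$l{\left(v,f \right)} = - v$ ($l{\left(v,f \right)} = 3 - \left(v + 3\right) = 3 - \left(3 + v\right) = - v$)
$K{\left(S \right)} = -14 - S^{2}$ ($K{\left(S \right)} = - S S - 14 = - S^{2} - 14 = -14 - S^{2}$)
$K{\left(\frac{1}{L{\left(-24 \right)} - 1875} \right)} - 1771271 = \left(-14 - \left(\frac{1}{43 - 1875}\right)^{2}\right) - 1771271 = \left(-14 - \left(\frac{1}{-1832}\right)^{2}\right) - 1771271 = \left(-14 - \left(- \frac{1}{1832}\right)^{2}\right) - 1771271 = \left(-14 - \frac{1}{3356224}\right) - 1771271 = - \frac{46987137}{3356224} - 1771271 = - \frac{5944829227841}{3356224}$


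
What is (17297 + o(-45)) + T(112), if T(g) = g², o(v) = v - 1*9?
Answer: 29787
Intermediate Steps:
o(v) = -9 + v (o(v) = v - 9 = -9 + v)
(17297 + o(-45)) + T(112) = (17297 + (-9 - 45)) + 112² = (17297 - 54) + 12544 = 17243 + 12544 = 29787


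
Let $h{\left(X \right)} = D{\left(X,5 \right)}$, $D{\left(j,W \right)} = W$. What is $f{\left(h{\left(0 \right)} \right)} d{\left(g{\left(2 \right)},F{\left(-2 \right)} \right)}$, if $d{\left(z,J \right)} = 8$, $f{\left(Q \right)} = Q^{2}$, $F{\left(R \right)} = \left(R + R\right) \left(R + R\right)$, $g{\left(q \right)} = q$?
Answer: $200$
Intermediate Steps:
$h{\left(X \right)} = 5$
$F{\left(R \right)} = 4 R^{2}$ ($F{\left(R \right)} = 2 R 2 R = 4 R^{2}$)
$f{\left(h{\left(0 \right)} \right)} d{\left(g{\left(2 \right)},F{\left(-2 \right)} \right)} = 5^{2} \cdot 8 = 25 \cdot 8 = 200$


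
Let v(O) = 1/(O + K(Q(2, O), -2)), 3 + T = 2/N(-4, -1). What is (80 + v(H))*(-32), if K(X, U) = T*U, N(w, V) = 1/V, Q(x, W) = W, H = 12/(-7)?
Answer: -74352/29 ≈ -2563.9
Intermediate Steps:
H = -12/7 (H = 12*(-1/7) = -12/7 ≈ -1.7143)
N(w, V) = 1/V
T = -5 (T = -3 + 2/(1/(-1)) = -3 + 2/(-1) = -3 + 2*(-1) = -3 - 2 = -5)
K(X, U) = -5*U
v(O) = 1/(10 + O) (v(O) = 1/(O - 5*(-2)) = 1/(O + 10) = 1/(10 + O))
(80 + v(H))*(-32) = (80 + 1/(10 - 12/7))*(-32) = (80 + 1/(58/7))*(-32) = (80 + 7/58)*(-32) = (4647/58)*(-32) = -74352/29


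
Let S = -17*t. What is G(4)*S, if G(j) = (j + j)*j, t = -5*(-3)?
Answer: -8160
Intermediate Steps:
t = 15
G(j) = 2*j² (G(j) = (2*j)*j = 2*j²)
S = -255 (S = -17*15 = -255)
G(4)*S = (2*4²)*(-255) = (2*16)*(-255) = 32*(-255) = -8160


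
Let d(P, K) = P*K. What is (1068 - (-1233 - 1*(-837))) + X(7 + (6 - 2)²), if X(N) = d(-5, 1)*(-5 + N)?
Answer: 1374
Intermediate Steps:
d(P, K) = K*P
X(N) = 25 - 5*N (X(N) = (1*(-5))*(-5 + N) = -5*(-5 + N) = 25 - 5*N)
(1068 - (-1233 - 1*(-837))) + X(7 + (6 - 2)²) = (1068 - (-1233 - 1*(-837))) + (25 - 5*(7 + (6 - 2)²)) = (1068 - (-1233 + 837)) + (25 - 5*(7 + 4²)) = (1068 - 1*(-396)) + (25 - 5*(7 + 16)) = (1068 + 396) + (25 - 5*23) = 1464 + (25 - 115) = 1464 - 90 = 1374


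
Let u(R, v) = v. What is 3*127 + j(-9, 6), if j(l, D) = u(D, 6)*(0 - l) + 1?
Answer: 436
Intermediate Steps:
j(l, D) = 1 - 6*l (j(l, D) = 6*(0 - l) + 1 = 6*(-l) + 1 = -6*l + 1 = 1 - 6*l)
3*127 + j(-9, 6) = 3*127 + (1 - 6*(-9)) = 381 + (1 + 54) = 381 + 55 = 436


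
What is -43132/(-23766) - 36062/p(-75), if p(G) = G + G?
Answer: 23986647/99025 ≈ 242.23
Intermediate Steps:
p(G) = 2*G
-43132/(-23766) - 36062/p(-75) = -43132/(-23766) - 36062/(2*(-75)) = -43132*(-1/23766) - 36062/(-150) = 21566/11883 - 36062*(-1/150) = 21566/11883 + 18031/75 = 23986647/99025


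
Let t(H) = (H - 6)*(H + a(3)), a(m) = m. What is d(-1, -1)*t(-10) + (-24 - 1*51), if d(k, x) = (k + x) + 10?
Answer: 821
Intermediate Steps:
d(k, x) = 10 + k + x
t(H) = (-6 + H)*(3 + H) (t(H) = (H - 6)*(H + 3) = (-6 + H)*(3 + H))
d(-1, -1)*t(-10) + (-24 - 1*51) = (10 - 1 - 1)*(-18 + (-10)² - 3*(-10)) + (-24 - 1*51) = 8*(-18 + 100 + 30) + (-24 - 51) = 8*112 - 75 = 896 - 75 = 821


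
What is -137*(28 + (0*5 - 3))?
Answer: -3425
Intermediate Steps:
-137*(28 + (0*5 - 3)) = -137*(28 + (0 - 3)) = -137*(28 - 3) = -137*25 = -3425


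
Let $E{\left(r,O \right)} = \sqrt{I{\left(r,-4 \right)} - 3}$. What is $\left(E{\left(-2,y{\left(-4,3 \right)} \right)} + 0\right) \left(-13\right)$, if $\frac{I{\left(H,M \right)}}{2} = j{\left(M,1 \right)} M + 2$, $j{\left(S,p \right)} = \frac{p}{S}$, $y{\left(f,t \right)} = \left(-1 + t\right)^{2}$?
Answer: $- 13 \sqrt{3} \approx -22.517$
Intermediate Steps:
$I{\left(H,M \right)} = 6$ ($I{\left(H,M \right)} = 2 \left(1 \frac{1}{M} M + 2\right) = 2 \left(\frac{M}{M} + 2\right) = 2 \left(1 + 2\right) = 2 \cdot 3 = 6$)
$E{\left(r,O \right)} = \sqrt{3}$ ($E{\left(r,O \right)} = \sqrt{6 - 3} = \sqrt{3}$)
$\left(E{\left(-2,y{\left(-4,3 \right)} \right)} + 0\right) \left(-13\right) = \left(\sqrt{3} + 0\right) \left(-13\right) = \sqrt{3} \left(-13\right) = - 13 \sqrt{3}$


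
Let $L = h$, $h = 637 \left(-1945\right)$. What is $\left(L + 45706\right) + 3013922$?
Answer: $1820663$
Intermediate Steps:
$h = -1238965$
$L = -1238965$
$\left(L + 45706\right) + 3013922 = \left(-1238965 + 45706\right) + 3013922 = -1193259 + 3013922 = 1820663$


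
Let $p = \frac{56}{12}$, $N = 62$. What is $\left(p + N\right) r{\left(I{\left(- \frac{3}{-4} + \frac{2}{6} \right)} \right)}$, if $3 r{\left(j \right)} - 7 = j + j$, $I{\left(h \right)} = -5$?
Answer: $- \frac{200}{3} \approx -66.667$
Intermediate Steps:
$r{\left(j \right)} = \frac{7}{3} + \frac{2 j}{3}$ ($r{\left(j \right)} = \frac{7}{3} + \frac{j + j}{3} = \frac{7}{3} + \frac{2 j}{3}$)
$p = \frac{14}{3}$ ($p = 56 \cdot \frac{1}{12} = \frac{14}{3} \approx 4.6667$)
$\left(p + N\right) r{\left(I{\left(- \frac{3}{-4} + \frac{2}{6} \right)} \right)} = \left(\frac{14}{3} + 62\right) \left(\frac{7}{3} + \frac{2}{3} \left(-5\right)\right) = \frac{200 \left(\frac{7}{3} - \frac{10}{3}\right)}{3} = \frac{200}{3} \left(-1\right) = - \frac{200}{3}$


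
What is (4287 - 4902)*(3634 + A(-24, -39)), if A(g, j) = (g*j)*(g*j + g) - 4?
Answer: -527216130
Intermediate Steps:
A(g, j) = -4 + g*j*(g + g*j) (A(g, j) = (g*j)*(g + g*j) - 4 = g*j*(g + g*j) - 4 = -4 + g*j*(g + g*j))
(4287 - 4902)*(3634 + A(-24, -39)) = (4287 - 4902)*(3634 + (-4 - 39*(-24)² + (-24)²*(-39)²)) = -615*(3634 + (-4 - 39*576 + 576*1521)) = -615*(3634 + (-4 - 22464 + 876096)) = -615*(3634 + 853628) = -615*857262 = -527216130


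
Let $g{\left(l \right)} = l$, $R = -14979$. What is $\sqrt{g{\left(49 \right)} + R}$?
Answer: $i \sqrt{14930} \approx 122.19 i$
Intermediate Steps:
$\sqrt{g{\left(49 \right)} + R} = \sqrt{49 - 14979} = \sqrt{-14930} = i \sqrt{14930}$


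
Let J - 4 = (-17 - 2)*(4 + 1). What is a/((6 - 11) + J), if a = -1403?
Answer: 1403/96 ≈ 14.615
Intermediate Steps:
J = -91 (J = 4 + (-17 - 2)*(4 + 1) = 4 - 19*5 = 4 - 95 = -91)
a/((6 - 11) + J) = -1403/((6 - 11) - 91) = -1403/(-5 - 91) = -1403/(-96) = -1/96*(-1403) = 1403/96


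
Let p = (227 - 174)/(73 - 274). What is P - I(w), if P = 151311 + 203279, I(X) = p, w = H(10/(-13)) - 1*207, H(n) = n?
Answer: 71272643/201 ≈ 3.5459e+5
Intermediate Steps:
w = -2701/13 (w = 10/(-13) - 1*207 = 10*(-1/13) - 207 = -10/13 - 207 = -2701/13 ≈ -207.77)
p = -53/201 (p = 53/(-201) = 53*(-1/201) = -53/201 ≈ -0.26368)
I(X) = -53/201
P = 354590
P - I(w) = 354590 - 1*(-53/201) = 354590 + 53/201 = 71272643/201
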